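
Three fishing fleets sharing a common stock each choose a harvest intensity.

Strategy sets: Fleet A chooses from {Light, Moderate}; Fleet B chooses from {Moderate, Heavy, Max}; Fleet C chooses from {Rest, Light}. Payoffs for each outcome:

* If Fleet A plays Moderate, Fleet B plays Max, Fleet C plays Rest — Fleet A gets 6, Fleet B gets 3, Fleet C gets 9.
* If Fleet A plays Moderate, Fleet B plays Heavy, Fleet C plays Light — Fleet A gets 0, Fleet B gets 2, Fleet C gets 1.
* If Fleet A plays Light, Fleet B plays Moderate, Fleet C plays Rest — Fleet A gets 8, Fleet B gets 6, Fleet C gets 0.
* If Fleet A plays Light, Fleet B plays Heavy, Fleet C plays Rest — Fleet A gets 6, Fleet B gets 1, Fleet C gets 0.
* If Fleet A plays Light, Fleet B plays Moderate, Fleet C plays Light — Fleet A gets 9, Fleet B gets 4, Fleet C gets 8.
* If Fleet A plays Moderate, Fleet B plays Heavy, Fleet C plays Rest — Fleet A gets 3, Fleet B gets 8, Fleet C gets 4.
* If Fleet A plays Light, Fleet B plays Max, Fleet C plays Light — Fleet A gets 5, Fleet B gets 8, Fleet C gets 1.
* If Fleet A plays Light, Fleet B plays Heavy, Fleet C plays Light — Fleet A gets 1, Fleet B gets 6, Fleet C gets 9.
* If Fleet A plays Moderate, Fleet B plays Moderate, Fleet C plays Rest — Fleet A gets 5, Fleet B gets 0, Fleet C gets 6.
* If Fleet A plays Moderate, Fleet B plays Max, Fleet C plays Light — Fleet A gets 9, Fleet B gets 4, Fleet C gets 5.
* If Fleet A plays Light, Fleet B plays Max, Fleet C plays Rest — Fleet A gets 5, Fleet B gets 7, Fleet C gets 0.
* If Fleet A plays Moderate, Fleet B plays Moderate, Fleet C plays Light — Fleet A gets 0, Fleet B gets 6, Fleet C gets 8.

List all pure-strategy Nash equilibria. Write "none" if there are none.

This game has no pure Nash equilibrium.

Check each profile: it is a Nash equilibrium iff no player can strictly gain by switching unilaterally.
(Light, Moderate, Rest): Fleet B can switch to Max (6 → 7). Not NE.
(Light, Moderate, Light): Fleet B can switch to Heavy (4 → 6). Not NE.
(Light, Heavy, Rest): Fleet B can switch to Moderate (1 → 6). Not NE.
(Light, Heavy, Light): Fleet B can switch to Max (6 → 8). Not NE.
(Light, Max, Rest): Fleet A can switch to Moderate (5 → 6). Not NE.
(Light, Max, Light): Fleet A can switch to Moderate (5 → 9). Not NE.
(Moderate, Moderate, Rest): Fleet A can switch to Light (5 → 8). Not NE.
(Moderate, Moderate, Light): Fleet A can switch to Light (0 → 9). Not NE.
(Moderate, Heavy, Rest): Fleet A can switch to Light (3 → 6). Not NE.
(Moderate, Heavy, Light): Fleet A can switch to Light (0 → 1). Not NE.
(The remaining 2 profiles each have a profitable deviation by the same check.)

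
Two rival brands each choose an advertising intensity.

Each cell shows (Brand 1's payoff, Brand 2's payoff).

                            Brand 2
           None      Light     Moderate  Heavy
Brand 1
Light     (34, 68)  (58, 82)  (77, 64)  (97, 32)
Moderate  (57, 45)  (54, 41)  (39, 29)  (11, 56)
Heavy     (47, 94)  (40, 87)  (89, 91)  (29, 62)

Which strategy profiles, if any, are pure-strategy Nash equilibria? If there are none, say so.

For each strategy profile, look for a profitable unilateral deviation.
(Light, None): Brand 1 can switch to Moderate (34 → 57). Not NE.
(Light, Light): Brand 1 gets 58, best alternative 54; Brand 2 gets 82, best alternative 68. No profitable deviation — NE.
(Light, Moderate): Brand 1 can switch to Heavy (77 → 89). Not NE.
(Light, Heavy): Brand 2 can switch to None (32 → 68). Not NE.
(Moderate, None): Brand 2 can switch to Heavy (45 → 56). Not NE.
(Moderate, Light): Brand 1 can switch to Light (54 → 58). Not NE.
(Moderate, Moderate): Brand 1 can switch to Light (39 → 77). Not NE.
(Moderate, Heavy): Brand 1 can switch to Light (11 → 97). Not NE.
(Heavy, None): Brand 1 can switch to Moderate (47 → 57). Not NE.
(Heavy, Light): Brand 1 can switch to Light (40 → 58). Not NE.
(Heavy, Moderate): Brand 2 can switch to None (91 → 94). Not NE.
(The remaining 1 profile has a profitable deviation by the same check.)

The unique pure-strategy Nash equilibrium is (Light, Light).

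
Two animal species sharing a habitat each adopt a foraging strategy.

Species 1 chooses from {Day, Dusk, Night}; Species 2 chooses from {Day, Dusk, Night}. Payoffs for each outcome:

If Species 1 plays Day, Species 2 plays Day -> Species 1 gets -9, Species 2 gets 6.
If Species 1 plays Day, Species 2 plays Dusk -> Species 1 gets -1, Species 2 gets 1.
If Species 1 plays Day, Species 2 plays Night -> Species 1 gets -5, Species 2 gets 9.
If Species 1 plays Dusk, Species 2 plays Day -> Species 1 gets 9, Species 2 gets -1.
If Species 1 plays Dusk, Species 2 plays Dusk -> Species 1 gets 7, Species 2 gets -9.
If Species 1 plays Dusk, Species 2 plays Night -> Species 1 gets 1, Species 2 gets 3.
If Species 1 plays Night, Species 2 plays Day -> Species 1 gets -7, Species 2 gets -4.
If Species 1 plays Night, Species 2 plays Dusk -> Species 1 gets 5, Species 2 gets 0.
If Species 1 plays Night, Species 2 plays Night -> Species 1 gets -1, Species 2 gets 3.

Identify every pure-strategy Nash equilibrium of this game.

(Dusk, Night)

Check each profile: it is a Nash equilibrium iff no player can strictly gain by switching unilaterally.
(Day, Day): Species 1 can switch to Dusk (-9 → 9). Not NE.
(Day, Dusk): Species 1 can switch to Dusk (-1 → 7). Not NE.
(Day, Night): Species 1 can switch to Dusk (-5 → 1). Not NE.
(Dusk, Day): Species 2 can switch to Night (-1 → 3). Not NE.
(Dusk, Dusk): Species 2 can switch to Day (-9 → -1). Not NE.
(Dusk, Night): Species 1 gets 1, best alternative -1; Species 2 gets 3, best alternative -1. No profitable deviation — NE.
(Night, Day): Species 1 can switch to Dusk (-7 → 9). Not NE.
(Night, Dusk): Species 1 can switch to Dusk (5 → 7). Not NE.
(Night, Night): Species 1 can switch to Dusk (-1 → 1). Not NE.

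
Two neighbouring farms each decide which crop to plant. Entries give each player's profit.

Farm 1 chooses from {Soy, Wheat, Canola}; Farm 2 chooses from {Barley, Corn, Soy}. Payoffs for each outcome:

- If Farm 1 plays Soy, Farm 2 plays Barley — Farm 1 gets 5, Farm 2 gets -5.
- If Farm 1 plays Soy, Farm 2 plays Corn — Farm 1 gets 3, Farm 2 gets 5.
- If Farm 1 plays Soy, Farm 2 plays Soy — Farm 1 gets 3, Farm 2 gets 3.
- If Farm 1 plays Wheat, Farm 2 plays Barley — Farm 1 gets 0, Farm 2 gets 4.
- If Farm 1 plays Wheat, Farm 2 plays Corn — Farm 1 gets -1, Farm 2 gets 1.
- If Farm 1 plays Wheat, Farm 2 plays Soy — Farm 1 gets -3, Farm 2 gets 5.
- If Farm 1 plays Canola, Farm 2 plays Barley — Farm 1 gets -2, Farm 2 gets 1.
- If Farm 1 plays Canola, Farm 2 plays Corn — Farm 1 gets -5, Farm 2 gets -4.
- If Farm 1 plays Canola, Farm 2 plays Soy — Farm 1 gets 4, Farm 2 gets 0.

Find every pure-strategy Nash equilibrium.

The unique pure-strategy Nash equilibrium is (Soy, Corn).

Farm 1 against Barley: payoffs 5, 0, -2 → best response Soy.
Farm 1 against Corn: payoffs 3, -1, -5 → best response Soy.
Farm 1 against Soy: payoffs 3, -3, 4 → best response Canola.
Farm 2 against Soy: payoffs -5, 5, 3 → best response Corn.
Farm 2 against Wheat: payoffs 4, 1, 5 → best response Soy.
Farm 2 against Canola: payoffs 1, -4, 0 → best response Barley.
Mutual best responses: (Soy, Corn).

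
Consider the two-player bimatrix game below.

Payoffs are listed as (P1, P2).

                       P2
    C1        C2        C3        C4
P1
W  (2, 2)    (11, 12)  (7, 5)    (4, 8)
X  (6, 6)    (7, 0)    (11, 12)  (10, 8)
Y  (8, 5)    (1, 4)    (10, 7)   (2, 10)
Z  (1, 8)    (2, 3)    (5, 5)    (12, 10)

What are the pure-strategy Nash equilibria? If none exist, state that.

(W, C1): P1 can switch to X (2 → 6). Not NE.
(W, C2): P1 gets 11, best alternative 7; P2 gets 12, best alternative 8. No profitable deviation — NE.
(W, C3): P1 can switch to X (7 → 11). Not NE.
(W, C4): P1 can switch to X (4 → 10). Not NE.
(X, C1): P1 can switch to Y (6 → 8). Not NE.
(X, C2): P1 can switch to W (7 → 11). Not NE.
(X, C3): P1 gets 11, best alternative 10; P2 gets 12, best alternative 8. No profitable deviation — NE.
(X, C4): P1 can switch to Z (10 → 12). Not NE.
(Y, C1): P2 can switch to C3 (5 → 7). Not NE.
(Y, C2): P1 can switch to W (1 → 11). Not NE.
(Y, C3): P1 can switch to X (10 → 11). Not NE.
(Y, C4): P1 can switch to W (2 → 4). Not NE.
(Z, C4): P1 gets 12, best alternative 10; P2 gets 10, best alternative 8. No profitable deviation — NE.
(The remaining 3 profiles each have a profitable deviation by the same check.)

The pure Nash equilibria are (W, C2), (X, C3), (Z, C4).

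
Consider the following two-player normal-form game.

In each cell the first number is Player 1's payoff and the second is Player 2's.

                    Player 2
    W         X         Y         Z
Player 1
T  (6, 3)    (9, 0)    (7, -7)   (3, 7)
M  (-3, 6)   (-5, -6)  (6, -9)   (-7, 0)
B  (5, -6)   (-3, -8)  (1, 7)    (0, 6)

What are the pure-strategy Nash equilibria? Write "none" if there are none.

(T, Z)

Check each profile: it is a Nash equilibrium iff no player can strictly gain by switching unilaterally.
(T, W): Player 2 can switch to Z (3 → 7). Not NE.
(T, X): Player 2 can switch to W (0 → 3). Not NE.
(T, Y): Player 2 can switch to W (-7 → 3). Not NE.
(T, Z): Player 1 gets 3, best alternative 0; Player 2 gets 7, best alternative 3. No profitable deviation — NE.
(M, W): Player 1 can switch to T (-3 → 6). Not NE.
(M, X): Player 1 can switch to T (-5 → 9). Not NE.
(M, Y): Player 1 can switch to T (6 → 7). Not NE.
(M, Z): Player 1 can switch to T (-7 → 3). Not NE.
(B, W): Player 1 can switch to T (5 → 6). Not NE.
(B, X): Player 1 can switch to T (-3 → 9). Not NE.
(B, Y): Player 1 can switch to T (1 → 7). Not NE.
(B, Z): Player 1 can switch to T (0 → 3). Not NE.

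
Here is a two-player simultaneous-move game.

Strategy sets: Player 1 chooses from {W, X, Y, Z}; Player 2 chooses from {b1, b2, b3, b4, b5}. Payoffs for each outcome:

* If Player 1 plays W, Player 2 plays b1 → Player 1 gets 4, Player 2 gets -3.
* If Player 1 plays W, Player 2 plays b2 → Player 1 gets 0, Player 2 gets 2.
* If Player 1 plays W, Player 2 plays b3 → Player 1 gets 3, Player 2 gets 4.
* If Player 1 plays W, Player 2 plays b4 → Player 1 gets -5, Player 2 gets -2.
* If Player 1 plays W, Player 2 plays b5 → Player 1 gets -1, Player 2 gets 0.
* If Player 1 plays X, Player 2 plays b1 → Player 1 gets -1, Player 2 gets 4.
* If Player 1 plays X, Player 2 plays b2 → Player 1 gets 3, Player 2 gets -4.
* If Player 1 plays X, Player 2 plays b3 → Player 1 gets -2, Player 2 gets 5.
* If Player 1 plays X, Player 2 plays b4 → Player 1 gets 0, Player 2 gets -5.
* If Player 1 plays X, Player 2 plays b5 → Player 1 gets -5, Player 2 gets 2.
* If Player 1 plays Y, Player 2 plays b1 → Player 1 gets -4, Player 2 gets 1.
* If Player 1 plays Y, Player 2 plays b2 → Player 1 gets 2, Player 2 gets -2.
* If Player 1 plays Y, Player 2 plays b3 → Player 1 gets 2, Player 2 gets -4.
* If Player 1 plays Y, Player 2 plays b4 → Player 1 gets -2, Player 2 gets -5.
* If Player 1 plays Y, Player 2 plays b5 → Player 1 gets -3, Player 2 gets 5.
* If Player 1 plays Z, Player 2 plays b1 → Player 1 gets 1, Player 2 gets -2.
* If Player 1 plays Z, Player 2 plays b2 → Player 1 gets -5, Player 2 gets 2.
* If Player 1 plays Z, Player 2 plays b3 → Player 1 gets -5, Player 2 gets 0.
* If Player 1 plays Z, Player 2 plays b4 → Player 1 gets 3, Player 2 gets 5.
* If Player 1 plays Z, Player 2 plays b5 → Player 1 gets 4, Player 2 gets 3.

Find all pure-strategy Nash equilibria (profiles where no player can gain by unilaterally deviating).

(W, b1): Player 2 can switch to b2 (-3 → 2). Not NE.
(W, b2): Player 1 can switch to X (0 → 3). Not NE.
(W, b3): Player 1 gets 3, best alternative 2; Player 2 gets 4, best alternative 2. No profitable deviation — NE.
(W, b4): Player 1 can switch to X (-5 → 0). Not NE.
(W, b5): Player 1 can switch to Z (-1 → 4). Not NE.
(X, b1): Player 1 can switch to W (-1 → 4). Not NE.
(X, b2): Player 2 can switch to b1 (-4 → 4). Not NE.
(X, b3): Player 1 can switch to W (-2 → 3). Not NE.
(X, b4): Player 1 can switch to Z (0 → 3). Not NE.
(Z, b4): Player 1 gets 3, best alternative 0; Player 2 gets 5, best alternative 3. No profitable deviation — NE.
(The remaining 10 profiles each have a profitable deviation by the same check.)

Pure-strategy Nash equilibria: (W, b3), (Z, b4)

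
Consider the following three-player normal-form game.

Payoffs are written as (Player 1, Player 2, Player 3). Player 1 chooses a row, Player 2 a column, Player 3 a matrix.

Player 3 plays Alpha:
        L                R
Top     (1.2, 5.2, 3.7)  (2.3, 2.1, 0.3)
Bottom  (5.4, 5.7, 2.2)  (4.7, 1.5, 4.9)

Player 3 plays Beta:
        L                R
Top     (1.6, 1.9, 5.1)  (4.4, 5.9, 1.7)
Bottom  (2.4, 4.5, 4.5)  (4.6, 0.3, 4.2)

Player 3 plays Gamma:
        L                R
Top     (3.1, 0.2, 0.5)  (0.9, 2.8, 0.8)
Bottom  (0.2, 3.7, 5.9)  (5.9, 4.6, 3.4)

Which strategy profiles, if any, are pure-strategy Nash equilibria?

Player 1 against (L, Alpha): payoffs 1.2, 5.4 → best response Bottom.
Player 1 against (L, Beta): payoffs 1.6, 2.4 → best response Bottom.
Player 1 against (L, Gamma): payoffs 3.1, 0.2 → best response Top.
Player 1 against (R, Alpha): payoffs 2.3, 4.7 → best response Bottom.
Player 1 against (R, Beta): payoffs 4.4, 4.6 → best response Bottom.
Player 1 against (R, Gamma): payoffs 0.9, 5.9 → best response Bottom.
Player 2 against (Top, Alpha): payoffs 5.2, 2.1 → best response L.
Player 2 against (Top, Beta): payoffs 1.9, 5.9 → best response R.
Player 2 against (Top, Gamma): payoffs 0.2, 2.8 → best response R.
Player 2 against (Bottom, Alpha): payoffs 5.7, 1.5 → best response L.
Player 2 against (Bottom, Beta): payoffs 4.5, 0.3 → best response L.
Player 2 against (Bottom, Gamma): payoffs 3.7, 4.6 → best response R.
Player 3 against (Top, L): payoffs 3.7, 5.1, 0.5 → best response Beta.
Player 3 against (Top, R): payoffs 0.3, 1.7, 0.8 → best response Beta.
Player 3 against (Bottom, L): payoffs 2.2, 4.5, 5.9 → best response Gamma.
Player 3 against (Bottom, R): payoffs 4.9, 4.2, 3.4 → best response Alpha.
No profile is a mutual best response for all players.

none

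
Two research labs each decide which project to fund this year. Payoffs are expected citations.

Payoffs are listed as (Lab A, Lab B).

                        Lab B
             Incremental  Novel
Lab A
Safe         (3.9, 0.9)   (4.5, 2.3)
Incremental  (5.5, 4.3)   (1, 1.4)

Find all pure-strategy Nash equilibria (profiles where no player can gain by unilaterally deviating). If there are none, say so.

Lab A against Incremental: payoffs 3.9, 5.5 → best response Incremental.
Lab A against Novel: payoffs 4.5, 1 → best response Safe.
Lab B against Safe: payoffs 0.9, 2.3 → best response Novel.
Lab B against Incremental: payoffs 4.3, 1.4 → best response Incremental.
Mutual best responses: (Safe, Novel); (Incremental, Incremental).

The pure Nash equilibria are (Safe, Novel); (Incremental, Incremental).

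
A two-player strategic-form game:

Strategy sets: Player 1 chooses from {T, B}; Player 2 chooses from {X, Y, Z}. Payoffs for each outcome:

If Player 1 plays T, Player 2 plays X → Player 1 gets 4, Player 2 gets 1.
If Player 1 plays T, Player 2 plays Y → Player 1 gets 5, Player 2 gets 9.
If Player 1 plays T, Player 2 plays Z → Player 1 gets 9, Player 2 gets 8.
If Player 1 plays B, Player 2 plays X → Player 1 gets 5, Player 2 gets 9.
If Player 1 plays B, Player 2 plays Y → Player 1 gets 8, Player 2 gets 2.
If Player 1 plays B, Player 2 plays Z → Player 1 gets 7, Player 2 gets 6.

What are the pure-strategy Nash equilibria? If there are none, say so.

Pure NE: (B, X)

For each player, find the best response to each opponent profile; mutual best responses are the pure NE.
Player 1 against X: payoffs 4, 5 → best response B.
Player 1 against Y: payoffs 5, 8 → best response B.
Player 1 against Z: payoffs 9, 7 → best response T.
Player 2 against T: payoffs 1, 9, 8 → best response Y.
Player 2 against B: payoffs 9, 2, 6 → best response X.
Mutual best responses: (B, X).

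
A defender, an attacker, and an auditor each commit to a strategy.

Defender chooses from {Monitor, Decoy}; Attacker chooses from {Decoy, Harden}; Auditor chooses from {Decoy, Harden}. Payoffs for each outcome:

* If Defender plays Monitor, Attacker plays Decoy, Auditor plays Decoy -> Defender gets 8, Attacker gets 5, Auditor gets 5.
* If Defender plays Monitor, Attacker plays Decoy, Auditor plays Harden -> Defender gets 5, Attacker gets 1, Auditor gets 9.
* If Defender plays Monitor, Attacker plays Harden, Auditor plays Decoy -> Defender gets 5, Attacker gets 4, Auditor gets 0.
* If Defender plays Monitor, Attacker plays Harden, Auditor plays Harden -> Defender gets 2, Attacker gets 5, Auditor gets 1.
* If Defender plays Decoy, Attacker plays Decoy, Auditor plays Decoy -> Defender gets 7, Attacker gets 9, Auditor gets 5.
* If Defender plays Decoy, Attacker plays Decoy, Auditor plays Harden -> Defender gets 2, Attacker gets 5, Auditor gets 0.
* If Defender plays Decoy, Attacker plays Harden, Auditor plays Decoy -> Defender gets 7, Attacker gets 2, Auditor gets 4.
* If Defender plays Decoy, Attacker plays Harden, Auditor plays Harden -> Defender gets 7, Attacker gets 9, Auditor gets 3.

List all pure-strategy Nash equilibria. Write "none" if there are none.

Mark each player's best response to every combination of opponents' strategies; a profile where every player is best-responding is a pure Nash equilibrium.
Defender against (Decoy, Decoy): payoffs 8, 7 → best response Monitor.
Defender against (Decoy, Harden): payoffs 5, 2 → best response Monitor.
Defender against (Harden, Decoy): payoffs 5, 7 → best response Decoy.
Defender against (Harden, Harden): payoffs 2, 7 → best response Decoy.
Attacker against (Monitor, Decoy): payoffs 5, 4 → best response Decoy.
Attacker against (Monitor, Harden): payoffs 1, 5 → best response Harden.
Attacker against (Decoy, Decoy): payoffs 9, 2 → best response Decoy.
Attacker against (Decoy, Harden): payoffs 5, 9 → best response Harden.
Auditor against (Monitor, Decoy): payoffs 5, 9 → best response Harden.
Auditor against (Monitor, Harden): payoffs 0, 1 → best response Harden.
Auditor against (Decoy, Decoy): payoffs 5, 0 → best response Decoy.
Auditor against (Decoy, Harden): payoffs 4, 3 → best response Decoy.
No profile is a mutual best response for all players.

No pure-strategy Nash equilibrium.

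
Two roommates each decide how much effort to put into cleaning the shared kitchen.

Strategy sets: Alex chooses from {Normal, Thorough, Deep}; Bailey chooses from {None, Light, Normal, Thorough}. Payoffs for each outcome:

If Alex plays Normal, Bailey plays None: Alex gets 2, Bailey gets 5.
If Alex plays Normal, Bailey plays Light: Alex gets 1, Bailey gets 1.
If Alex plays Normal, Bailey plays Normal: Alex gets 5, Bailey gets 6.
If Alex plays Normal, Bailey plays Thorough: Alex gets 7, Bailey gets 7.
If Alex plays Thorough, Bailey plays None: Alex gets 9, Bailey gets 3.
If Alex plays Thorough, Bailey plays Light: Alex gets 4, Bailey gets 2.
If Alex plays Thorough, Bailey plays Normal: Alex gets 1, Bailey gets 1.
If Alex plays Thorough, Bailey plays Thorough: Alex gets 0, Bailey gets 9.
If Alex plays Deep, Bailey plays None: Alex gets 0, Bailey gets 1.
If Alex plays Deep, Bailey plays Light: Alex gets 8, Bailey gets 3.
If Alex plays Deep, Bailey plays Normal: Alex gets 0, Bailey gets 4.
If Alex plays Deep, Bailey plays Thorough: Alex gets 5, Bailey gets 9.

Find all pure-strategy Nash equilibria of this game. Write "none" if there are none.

The unique pure-strategy Nash equilibrium is (Normal, Thorough).

Alex against None: payoffs 2, 9, 0 → best response Thorough.
Alex against Light: payoffs 1, 4, 8 → best response Deep.
Alex against Normal: payoffs 5, 1, 0 → best response Normal.
Alex against Thorough: payoffs 7, 0, 5 → best response Normal.
Bailey against Normal: payoffs 5, 1, 6, 7 → best response Thorough.
Bailey against Thorough: payoffs 3, 2, 1, 9 → best response Thorough.
Bailey against Deep: payoffs 1, 3, 4, 9 → best response Thorough.
Mutual best responses: (Normal, Thorough).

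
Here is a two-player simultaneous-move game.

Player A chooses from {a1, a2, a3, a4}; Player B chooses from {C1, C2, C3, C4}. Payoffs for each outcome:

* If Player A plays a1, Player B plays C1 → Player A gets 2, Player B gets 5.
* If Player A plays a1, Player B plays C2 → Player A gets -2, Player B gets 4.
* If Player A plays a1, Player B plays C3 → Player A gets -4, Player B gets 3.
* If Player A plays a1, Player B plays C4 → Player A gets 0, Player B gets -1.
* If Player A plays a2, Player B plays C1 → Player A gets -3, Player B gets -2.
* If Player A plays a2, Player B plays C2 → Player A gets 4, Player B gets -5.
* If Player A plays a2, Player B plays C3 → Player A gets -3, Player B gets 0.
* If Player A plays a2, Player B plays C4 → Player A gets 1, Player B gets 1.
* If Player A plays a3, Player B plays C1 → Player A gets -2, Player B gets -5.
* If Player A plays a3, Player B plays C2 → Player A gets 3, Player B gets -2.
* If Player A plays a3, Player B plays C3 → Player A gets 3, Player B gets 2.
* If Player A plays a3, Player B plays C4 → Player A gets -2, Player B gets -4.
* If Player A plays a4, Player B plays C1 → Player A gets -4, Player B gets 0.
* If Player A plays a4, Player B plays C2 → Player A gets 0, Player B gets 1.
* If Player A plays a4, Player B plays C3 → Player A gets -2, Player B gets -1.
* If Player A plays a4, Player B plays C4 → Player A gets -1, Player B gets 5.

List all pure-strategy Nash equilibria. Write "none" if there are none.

Pure-strategy Nash equilibria: (a1, C1), (a2, C4), (a3, C3)

Player A against C1: payoffs 2, -3, -2, -4 → best response a1.
Player A against C2: payoffs -2, 4, 3, 0 → best response a2.
Player A against C3: payoffs -4, -3, 3, -2 → best response a3.
Player A against C4: payoffs 0, 1, -2, -1 → best response a2.
Player B against a1: payoffs 5, 4, 3, -1 → best response C1.
Player B against a2: payoffs -2, -5, 0, 1 → best response C4.
Player B against a3: payoffs -5, -2, 2, -4 → best response C3.
Player B against a4: payoffs 0, 1, -1, 5 → best response C4.
Mutual best responses: (a1, C1); (a2, C4); (a3, C3).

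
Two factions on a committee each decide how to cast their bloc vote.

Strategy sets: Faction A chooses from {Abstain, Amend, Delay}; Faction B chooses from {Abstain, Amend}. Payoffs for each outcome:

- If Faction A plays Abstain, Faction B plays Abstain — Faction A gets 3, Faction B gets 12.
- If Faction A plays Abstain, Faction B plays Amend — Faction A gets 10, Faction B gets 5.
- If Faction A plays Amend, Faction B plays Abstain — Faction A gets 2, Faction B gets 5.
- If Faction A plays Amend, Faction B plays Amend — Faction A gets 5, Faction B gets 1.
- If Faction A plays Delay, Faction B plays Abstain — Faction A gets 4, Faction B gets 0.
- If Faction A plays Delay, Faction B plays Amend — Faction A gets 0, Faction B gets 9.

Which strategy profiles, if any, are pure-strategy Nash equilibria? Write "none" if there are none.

This game has no pure Nash equilibrium.

Faction A against Abstain: payoffs 3, 2, 4 → best response Delay.
Faction A against Amend: payoffs 10, 5, 0 → best response Abstain.
Faction B against Abstain: payoffs 12, 5 → best response Abstain.
Faction B against Amend: payoffs 5, 1 → best response Abstain.
Faction B against Delay: payoffs 0, 9 → best response Amend.
No profile is a mutual best response for all players.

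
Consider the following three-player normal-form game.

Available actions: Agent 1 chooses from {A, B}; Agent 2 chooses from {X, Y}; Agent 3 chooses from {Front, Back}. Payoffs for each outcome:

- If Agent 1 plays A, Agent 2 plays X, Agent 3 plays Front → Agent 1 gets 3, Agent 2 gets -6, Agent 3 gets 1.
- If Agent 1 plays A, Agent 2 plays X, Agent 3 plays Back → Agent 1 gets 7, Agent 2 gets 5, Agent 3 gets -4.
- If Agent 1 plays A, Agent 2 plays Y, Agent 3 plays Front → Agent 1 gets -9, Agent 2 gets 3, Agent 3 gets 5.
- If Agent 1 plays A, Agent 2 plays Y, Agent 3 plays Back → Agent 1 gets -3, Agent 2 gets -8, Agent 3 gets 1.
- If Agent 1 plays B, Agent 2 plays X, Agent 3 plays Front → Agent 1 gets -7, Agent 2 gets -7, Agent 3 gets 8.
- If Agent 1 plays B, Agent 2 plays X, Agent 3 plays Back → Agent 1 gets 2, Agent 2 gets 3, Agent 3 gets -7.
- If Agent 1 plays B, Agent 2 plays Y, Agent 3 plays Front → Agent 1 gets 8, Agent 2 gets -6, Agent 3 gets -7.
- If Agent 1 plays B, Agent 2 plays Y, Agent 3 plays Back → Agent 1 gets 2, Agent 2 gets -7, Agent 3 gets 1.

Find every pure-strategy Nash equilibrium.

Agent 1 against (X, Front): payoffs 3, -7 → best response A.
Agent 1 against (X, Back): payoffs 7, 2 → best response A.
Agent 1 against (Y, Front): payoffs -9, 8 → best response B.
Agent 1 against (Y, Back): payoffs -3, 2 → best response B.
Agent 2 against (A, Front): payoffs -6, 3 → best response Y.
Agent 2 against (A, Back): payoffs 5, -8 → best response X.
Agent 2 against (B, Front): payoffs -7, -6 → best response Y.
Agent 2 against (B, Back): payoffs 3, -7 → best response X.
Agent 3 against (A, X): payoffs 1, -4 → best response Front.
Agent 3 against (A, Y): payoffs 5, 1 → best response Front.
Agent 3 against (B, X): payoffs 8, -7 → best response Front.
Agent 3 against (B, Y): payoffs -7, 1 → best response Back.
No profile is a mutual best response for all players.

No pure-strategy Nash equilibrium.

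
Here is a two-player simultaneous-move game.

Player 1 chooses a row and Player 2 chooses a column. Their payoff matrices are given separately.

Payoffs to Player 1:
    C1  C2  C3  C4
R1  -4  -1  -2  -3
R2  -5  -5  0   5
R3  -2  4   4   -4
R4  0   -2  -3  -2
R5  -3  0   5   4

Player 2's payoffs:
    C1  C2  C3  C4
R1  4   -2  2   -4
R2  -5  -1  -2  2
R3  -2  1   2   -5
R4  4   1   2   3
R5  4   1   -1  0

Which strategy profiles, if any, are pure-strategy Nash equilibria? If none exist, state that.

The pure Nash equilibria are (R2, C4); (R4, C1).

Mark each player's best response to every combination of opponents' strategies; a profile where every player is best-responding is a pure Nash equilibrium.
Player 1 against C1: payoffs -4, -5, -2, 0, -3 → best response R4.
Player 1 against C2: payoffs -1, -5, 4, -2, 0 → best response R3.
Player 1 against C3: payoffs -2, 0, 4, -3, 5 → best response R5.
Player 1 against C4: payoffs -3, 5, -4, -2, 4 → best response R2.
Player 2 against R1: payoffs 4, -2, 2, -4 → best response C1.
Player 2 against R2: payoffs -5, -1, -2, 2 → best response C4.
Player 2 against R3: payoffs -2, 1, 2, -5 → best response C3.
Player 2 against R4: payoffs 4, 1, 2, 3 → best response C1.
Player 2 against R5: payoffs 4, 1, -1, 0 → best response C1.
Mutual best responses: (R2, C4); (R4, C1).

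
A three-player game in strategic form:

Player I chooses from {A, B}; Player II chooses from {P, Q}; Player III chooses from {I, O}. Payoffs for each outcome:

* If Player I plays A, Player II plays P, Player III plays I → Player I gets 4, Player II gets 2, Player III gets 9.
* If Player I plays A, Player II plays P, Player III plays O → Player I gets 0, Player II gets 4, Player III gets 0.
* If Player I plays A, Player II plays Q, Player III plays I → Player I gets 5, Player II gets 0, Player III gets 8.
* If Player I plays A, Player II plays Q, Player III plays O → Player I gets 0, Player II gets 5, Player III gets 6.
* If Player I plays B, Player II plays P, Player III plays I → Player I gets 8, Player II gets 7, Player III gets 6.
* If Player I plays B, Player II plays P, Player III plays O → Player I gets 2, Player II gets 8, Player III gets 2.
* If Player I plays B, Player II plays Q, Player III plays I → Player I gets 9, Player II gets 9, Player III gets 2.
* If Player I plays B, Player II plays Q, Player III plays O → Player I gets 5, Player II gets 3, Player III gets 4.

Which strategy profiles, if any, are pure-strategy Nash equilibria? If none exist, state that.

This game has no pure Nash equilibrium.

For each player, find the best response to each opponent profile; mutual best responses are the pure NE.
Player I against (P, I): payoffs 4, 8 → best response B.
Player I against (P, O): payoffs 0, 2 → best response B.
Player I against (Q, I): payoffs 5, 9 → best response B.
Player I against (Q, O): payoffs 0, 5 → best response B.
Player II against (A, I): payoffs 2, 0 → best response P.
Player II against (A, O): payoffs 4, 5 → best response Q.
Player II against (B, I): payoffs 7, 9 → best response Q.
Player II against (B, O): payoffs 8, 3 → best response P.
Player III against (A, P): payoffs 9, 0 → best response I.
Player III against (A, Q): payoffs 8, 6 → best response I.
Player III against (B, P): payoffs 6, 2 → best response I.
Player III against (B, Q): payoffs 2, 4 → best response O.
No profile is a mutual best response for all players.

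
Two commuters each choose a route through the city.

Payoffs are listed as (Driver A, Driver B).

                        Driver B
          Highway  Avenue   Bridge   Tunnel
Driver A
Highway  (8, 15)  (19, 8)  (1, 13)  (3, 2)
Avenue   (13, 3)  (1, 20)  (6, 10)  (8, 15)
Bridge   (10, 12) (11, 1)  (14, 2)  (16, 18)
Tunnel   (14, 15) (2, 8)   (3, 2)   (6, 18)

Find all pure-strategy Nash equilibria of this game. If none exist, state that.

Pure NE: (Bridge, Tunnel)

(Highway, Highway): Driver A can switch to Avenue (8 → 13). Not NE.
(Highway, Avenue): Driver B can switch to Highway (8 → 15). Not NE.
(Highway, Bridge): Driver A can switch to Avenue (1 → 6). Not NE.
(Highway, Tunnel): Driver A can switch to Avenue (3 → 8). Not NE.
(Avenue, Highway): Driver A can switch to Tunnel (13 → 14). Not NE.
(Avenue, Avenue): Driver A can switch to Highway (1 → 19). Not NE.
(Avenue, Bridge): Driver A can switch to Bridge (6 → 14). Not NE.
(Avenue, Tunnel): Driver A can switch to Bridge (8 → 16). Not NE.
(Bridge, Highway): Driver A can switch to Avenue (10 → 13). Not NE.
(Bridge, Avenue): Driver A can switch to Highway (11 → 19). Not NE.
(Bridge, Tunnel): Driver A gets 16, best alternative 8; Driver B gets 18, best alternative 12. No profitable deviation — NE.
(The remaining 5 profiles each have a profitable deviation by the same check.)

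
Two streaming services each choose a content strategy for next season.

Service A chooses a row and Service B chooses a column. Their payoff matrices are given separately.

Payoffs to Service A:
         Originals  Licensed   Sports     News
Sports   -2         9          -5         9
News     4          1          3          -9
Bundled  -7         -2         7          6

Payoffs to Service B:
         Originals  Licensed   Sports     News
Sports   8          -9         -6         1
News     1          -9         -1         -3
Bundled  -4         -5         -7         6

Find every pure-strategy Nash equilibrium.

(News, Originals)

Mark each player's best response to every combination of opponents' strategies; a profile where every player is best-responding is a pure Nash equilibrium.
Service A against Originals: payoffs -2, 4, -7 → best response News.
Service A against Licensed: payoffs 9, 1, -2 → best response Sports.
Service A against Sports: payoffs -5, 3, 7 → best response Bundled.
Service A against News: payoffs 9, -9, 6 → best response Sports.
Service B against Sports: payoffs 8, -9, -6, 1 → best response Originals.
Service B against News: payoffs 1, -9, -1, -3 → best response Originals.
Service B against Bundled: payoffs -4, -5, -7, 6 → best response News.
Mutual best responses: (News, Originals).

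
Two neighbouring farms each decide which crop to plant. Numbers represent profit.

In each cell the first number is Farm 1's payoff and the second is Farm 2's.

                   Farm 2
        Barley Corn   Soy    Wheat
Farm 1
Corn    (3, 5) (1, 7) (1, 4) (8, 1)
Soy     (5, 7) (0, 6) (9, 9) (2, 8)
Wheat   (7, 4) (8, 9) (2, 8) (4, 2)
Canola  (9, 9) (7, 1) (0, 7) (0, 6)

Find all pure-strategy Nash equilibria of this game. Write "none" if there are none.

Pure-strategy Nash equilibria: (Soy, Soy) and (Wheat, Corn) and (Canola, Barley)

For each strategy profile, look for a profitable unilateral deviation.
(Corn, Barley): Farm 1 can switch to Soy (3 → 5). Not NE.
(Corn, Corn): Farm 1 can switch to Wheat (1 → 8). Not NE.
(Corn, Soy): Farm 1 can switch to Soy (1 → 9). Not NE.
(Corn, Wheat): Farm 2 can switch to Barley (1 → 5). Not NE.
(Soy, Barley): Farm 1 can switch to Wheat (5 → 7). Not NE.
(Soy, Corn): Farm 1 can switch to Corn (0 → 1). Not NE.
(Soy, Soy): Farm 1 gets 9, best alternative 2; Farm 2 gets 9, best alternative 8. No profitable deviation — NE.
(Soy, Wheat): Farm 1 can switch to Corn (2 → 8). Not NE.
(Wheat, Barley): Farm 1 can switch to Canola (7 → 9). Not NE.
(Wheat, Corn): Farm 1 gets 8, best alternative 7; Farm 2 gets 9, best alternative 8. No profitable deviation — NE.
(Wheat, Soy): Farm 1 can switch to Soy (2 → 9). Not NE.
(Wheat, Wheat): Farm 1 can switch to Corn (4 → 8). Not NE.
(Canola, Barley): Farm 1 gets 9, best alternative 7; Farm 2 gets 9, best alternative 7. No profitable deviation — NE.
(The remaining 3 profiles each have a profitable deviation by the same check.)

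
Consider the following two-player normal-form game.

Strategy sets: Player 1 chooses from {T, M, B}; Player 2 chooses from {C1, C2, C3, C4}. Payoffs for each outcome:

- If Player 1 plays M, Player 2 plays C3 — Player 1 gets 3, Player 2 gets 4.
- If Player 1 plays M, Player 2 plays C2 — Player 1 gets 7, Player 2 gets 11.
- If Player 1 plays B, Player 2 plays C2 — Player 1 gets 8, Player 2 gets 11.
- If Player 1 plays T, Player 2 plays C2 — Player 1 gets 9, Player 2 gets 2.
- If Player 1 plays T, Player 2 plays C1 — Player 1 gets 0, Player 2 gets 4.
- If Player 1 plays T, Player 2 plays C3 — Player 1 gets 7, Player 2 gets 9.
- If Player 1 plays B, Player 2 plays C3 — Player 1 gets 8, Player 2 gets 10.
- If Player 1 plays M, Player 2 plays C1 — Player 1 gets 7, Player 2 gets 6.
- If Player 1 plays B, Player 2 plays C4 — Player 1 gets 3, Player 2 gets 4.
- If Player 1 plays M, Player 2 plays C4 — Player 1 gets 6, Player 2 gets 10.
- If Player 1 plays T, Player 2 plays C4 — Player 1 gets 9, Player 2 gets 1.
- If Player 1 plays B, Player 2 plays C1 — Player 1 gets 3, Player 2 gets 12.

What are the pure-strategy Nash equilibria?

Player 1 against C1: payoffs 0, 7, 3 → best response M.
Player 1 against C2: payoffs 9, 7, 8 → best response T.
Player 1 against C3: payoffs 7, 3, 8 → best response B.
Player 1 against C4: payoffs 9, 6, 3 → best response T.
Player 2 against T: payoffs 4, 2, 9, 1 → best response C3.
Player 2 against M: payoffs 6, 11, 4, 10 → best response C2.
Player 2 against B: payoffs 12, 11, 10, 4 → best response C1.
No profile is a mutual best response for all players.

No pure-strategy Nash equilibrium.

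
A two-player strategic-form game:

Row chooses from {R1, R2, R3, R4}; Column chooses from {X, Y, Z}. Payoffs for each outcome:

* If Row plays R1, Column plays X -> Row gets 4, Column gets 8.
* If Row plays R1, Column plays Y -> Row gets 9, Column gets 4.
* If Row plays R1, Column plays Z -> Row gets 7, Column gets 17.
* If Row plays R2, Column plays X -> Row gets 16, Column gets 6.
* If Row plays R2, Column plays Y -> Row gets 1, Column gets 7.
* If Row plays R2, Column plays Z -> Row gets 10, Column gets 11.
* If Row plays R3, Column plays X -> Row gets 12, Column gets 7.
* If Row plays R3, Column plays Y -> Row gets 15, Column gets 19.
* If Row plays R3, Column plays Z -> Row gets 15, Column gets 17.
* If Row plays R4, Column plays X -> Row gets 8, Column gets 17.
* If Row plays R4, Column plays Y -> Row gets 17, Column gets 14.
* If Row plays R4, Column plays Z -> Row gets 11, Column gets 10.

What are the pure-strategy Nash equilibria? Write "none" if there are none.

No pure-strategy Nash equilibrium.

(R1, X): Row can switch to R2 (4 → 16). Not NE.
(R1, Y): Row can switch to R3 (9 → 15). Not NE.
(R1, Z): Row can switch to R2 (7 → 10). Not NE.
(R2, X): Column can switch to Y (6 → 7). Not NE.
(R2, Y): Row can switch to R1 (1 → 9). Not NE.
(R2, Z): Row can switch to R3 (10 → 15). Not NE.
(R3, X): Row can switch to R2 (12 → 16). Not NE.
(R3, Y): Row can switch to R4 (15 → 17). Not NE.
(The remaining 4 profiles each have a profitable deviation by the same check.)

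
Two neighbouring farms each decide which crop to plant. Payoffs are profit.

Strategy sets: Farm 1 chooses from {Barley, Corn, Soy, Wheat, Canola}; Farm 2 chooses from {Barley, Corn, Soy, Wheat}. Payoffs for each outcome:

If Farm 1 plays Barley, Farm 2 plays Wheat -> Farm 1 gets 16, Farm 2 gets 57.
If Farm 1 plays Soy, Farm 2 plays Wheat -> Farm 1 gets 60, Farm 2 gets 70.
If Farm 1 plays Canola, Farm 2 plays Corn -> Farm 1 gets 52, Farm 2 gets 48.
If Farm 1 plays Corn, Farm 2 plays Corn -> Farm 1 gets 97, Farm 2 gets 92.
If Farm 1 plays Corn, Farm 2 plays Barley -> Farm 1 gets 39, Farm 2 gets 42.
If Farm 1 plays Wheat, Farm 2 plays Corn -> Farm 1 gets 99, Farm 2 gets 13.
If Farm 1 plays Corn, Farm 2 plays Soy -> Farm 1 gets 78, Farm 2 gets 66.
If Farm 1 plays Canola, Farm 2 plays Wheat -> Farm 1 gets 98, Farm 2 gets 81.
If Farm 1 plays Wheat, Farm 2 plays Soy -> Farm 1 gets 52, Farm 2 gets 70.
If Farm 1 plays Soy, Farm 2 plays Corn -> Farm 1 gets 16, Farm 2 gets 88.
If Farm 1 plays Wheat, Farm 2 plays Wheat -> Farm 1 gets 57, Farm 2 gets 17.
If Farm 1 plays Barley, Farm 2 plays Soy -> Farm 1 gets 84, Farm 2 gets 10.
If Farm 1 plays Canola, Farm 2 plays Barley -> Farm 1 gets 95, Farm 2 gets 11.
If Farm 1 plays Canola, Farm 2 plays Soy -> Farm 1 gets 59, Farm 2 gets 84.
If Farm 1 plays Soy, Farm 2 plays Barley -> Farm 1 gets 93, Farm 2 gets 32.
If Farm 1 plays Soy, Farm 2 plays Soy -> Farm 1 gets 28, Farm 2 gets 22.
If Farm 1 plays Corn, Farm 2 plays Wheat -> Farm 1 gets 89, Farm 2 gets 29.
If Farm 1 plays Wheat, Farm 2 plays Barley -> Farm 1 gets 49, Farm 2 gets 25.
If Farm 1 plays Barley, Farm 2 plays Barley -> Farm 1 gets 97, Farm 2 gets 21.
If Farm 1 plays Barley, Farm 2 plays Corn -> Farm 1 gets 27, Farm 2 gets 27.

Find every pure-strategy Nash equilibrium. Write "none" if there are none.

No pure-strategy Nash equilibrium.

(Barley, Barley): Farm 2 can switch to Corn (21 → 27). Not NE.
(Barley, Corn): Farm 1 can switch to Corn (27 → 97). Not NE.
(Barley, Soy): Farm 2 can switch to Barley (10 → 21). Not NE.
(Barley, Wheat): Farm 1 can switch to Corn (16 → 89). Not NE.
(Corn, Barley): Farm 1 can switch to Barley (39 → 97). Not NE.
(Corn, Corn): Farm 1 can switch to Wheat (97 → 99). Not NE.
(The remaining 14 profiles each have a profitable deviation by the same check.)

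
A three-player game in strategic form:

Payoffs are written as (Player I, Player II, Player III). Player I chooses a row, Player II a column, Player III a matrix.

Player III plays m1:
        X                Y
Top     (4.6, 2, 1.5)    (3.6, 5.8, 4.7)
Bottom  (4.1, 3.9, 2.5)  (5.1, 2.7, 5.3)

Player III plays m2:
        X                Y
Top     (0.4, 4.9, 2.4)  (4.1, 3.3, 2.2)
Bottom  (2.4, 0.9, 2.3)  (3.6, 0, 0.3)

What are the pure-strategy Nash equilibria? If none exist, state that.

Check each profile: it is a Nash equilibrium iff no player can strictly gain by switching unilaterally.
(Top, X, m1): Player II can switch to Y (2 → 5.8). Not NE.
(Top, X, m2): Player I can switch to Bottom (0.4 → 2.4). Not NE.
(Top, Y, m1): Player I can switch to Bottom (3.6 → 5.1). Not NE.
(Top, Y, m2): Player II can switch to X (3.3 → 4.9). Not NE.
(Bottom, X, m1): Player I can switch to Top (4.1 → 4.6). Not NE.
(Bottom, X, m2): Player III can switch to m1 (2.3 → 2.5). Not NE.
(Bottom, Y, m1): Player II can switch to X (2.7 → 3.9). Not NE.
(Bottom, Y, m2): Player I can switch to Top (3.6 → 4.1). Not NE.

No pure-strategy Nash equilibrium.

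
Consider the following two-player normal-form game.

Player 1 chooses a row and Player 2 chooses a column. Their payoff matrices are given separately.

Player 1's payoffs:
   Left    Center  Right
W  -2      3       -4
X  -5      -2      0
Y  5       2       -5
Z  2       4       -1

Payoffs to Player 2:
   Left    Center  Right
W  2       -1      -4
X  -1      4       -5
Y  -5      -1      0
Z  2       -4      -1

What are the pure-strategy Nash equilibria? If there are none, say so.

This game has no pure Nash equilibrium.

Player 1 against Left: payoffs -2, -5, 5, 2 → best response Y.
Player 1 against Center: payoffs 3, -2, 2, 4 → best response Z.
Player 1 against Right: payoffs -4, 0, -5, -1 → best response X.
Player 2 against W: payoffs 2, -1, -4 → best response Left.
Player 2 against X: payoffs -1, 4, -5 → best response Center.
Player 2 against Y: payoffs -5, -1, 0 → best response Right.
Player 2 against Z: payoffs 2, -4, -1 → best response Left.
No profile is a mutual best response for all players.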